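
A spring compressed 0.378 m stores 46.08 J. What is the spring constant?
PE = ½kx² → k = 2PE/x² = 2×46.08/0.378² = 645.0 N/m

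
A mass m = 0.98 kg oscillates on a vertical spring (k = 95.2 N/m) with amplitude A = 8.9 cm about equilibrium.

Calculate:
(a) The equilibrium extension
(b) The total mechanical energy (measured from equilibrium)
x_eq = mg/k = 0.98×9.81/95.2 = 0.101 m = 10.1 cm
E = ½kA² = ½×95.2×(0.089)² = 0.377 J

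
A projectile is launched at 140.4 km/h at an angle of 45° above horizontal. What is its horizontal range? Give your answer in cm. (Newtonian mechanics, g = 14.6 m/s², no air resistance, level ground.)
R = v₀² sin(2θ) / g (with unit conversion) = 10420.0 cm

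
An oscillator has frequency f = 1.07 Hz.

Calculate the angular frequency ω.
ω = 2πf = 2π×1.07 = 6.723 rad/s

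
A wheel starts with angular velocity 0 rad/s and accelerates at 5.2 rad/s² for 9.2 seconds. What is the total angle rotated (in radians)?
θ = ω₀t + ½αt² = 0×9.2 + ½×5.2×9.2² = 220.06 rad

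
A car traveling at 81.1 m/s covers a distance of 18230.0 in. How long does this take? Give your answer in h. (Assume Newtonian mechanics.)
t = d/v (with unit conversion) = 0.001586 h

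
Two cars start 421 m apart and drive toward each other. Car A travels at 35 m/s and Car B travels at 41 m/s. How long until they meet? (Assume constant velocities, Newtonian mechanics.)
Combined speed: v_combined = 35 + 41 = 76 m/s
Time to meet: t = d/76 = 421/76 = 5.54 s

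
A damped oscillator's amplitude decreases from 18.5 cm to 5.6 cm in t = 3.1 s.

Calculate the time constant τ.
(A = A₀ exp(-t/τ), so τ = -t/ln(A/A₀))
A/A₀ = 5.6/18.5 = 0.3027; ln(A/A₀) = -1.195
τ = −t/ln(A/A₀) = −3.1/-1.195 = 2.594 s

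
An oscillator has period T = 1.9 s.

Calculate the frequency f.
f = 1/T = 1/1.9 = 0.5263 Hz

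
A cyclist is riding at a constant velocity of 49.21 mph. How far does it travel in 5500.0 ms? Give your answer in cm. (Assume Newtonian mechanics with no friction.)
d = vt (with unit conversion) = 12100.0 cm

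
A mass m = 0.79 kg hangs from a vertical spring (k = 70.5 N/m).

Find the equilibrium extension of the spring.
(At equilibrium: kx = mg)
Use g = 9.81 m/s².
x_eq = mg/k = 0.79×9.81/70.5 = 0.1099 m = 10.99 cm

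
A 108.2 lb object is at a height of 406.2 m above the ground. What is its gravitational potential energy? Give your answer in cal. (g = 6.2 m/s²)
PE = mgh = 49.08 kg × 6.2 m/s² × 406.2 m = 1.236e+05 J = 29540.0 cal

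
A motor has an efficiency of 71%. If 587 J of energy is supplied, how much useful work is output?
W_out = η × W_in = 0.71 × 587 = 416.77 J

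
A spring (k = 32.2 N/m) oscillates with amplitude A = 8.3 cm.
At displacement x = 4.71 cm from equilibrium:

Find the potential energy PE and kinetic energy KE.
E_total = ½kA² = ½×32.2×(0.083)² = 0.1109 J
PE = ½kx² = ½×32.2×(0.0471)² = 0.03572 J
KE = E_total − PE = 0.0752 J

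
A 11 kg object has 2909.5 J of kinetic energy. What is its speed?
KE = ½mv² → v = √(2KE/m) = √(2×2909.5/11) = 23.0 m/s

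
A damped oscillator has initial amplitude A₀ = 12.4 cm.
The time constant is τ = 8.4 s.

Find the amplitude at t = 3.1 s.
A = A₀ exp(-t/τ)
A = A₀ exp(−t/τ) = 12.4×exp(−3.1/8.4) = 8.573 cm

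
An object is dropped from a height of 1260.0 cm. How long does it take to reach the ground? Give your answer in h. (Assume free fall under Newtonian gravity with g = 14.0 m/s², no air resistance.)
t = √(2h/g) (with unit conversion) = 0.0003727 h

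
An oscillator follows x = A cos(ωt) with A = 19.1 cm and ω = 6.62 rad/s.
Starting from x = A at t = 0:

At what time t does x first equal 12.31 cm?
cos(ωt) = x/A = 12.31/19.1 = 0.6445
ωt = arccos(0.6445) = 0.8704 rad
t = 0.8704/6.62 = 0.1315 s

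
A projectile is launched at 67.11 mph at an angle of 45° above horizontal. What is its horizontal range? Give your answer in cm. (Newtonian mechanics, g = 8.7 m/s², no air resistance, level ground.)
R = v₀² sin(2θ) / g (with unit conversion) = 10350.0 cm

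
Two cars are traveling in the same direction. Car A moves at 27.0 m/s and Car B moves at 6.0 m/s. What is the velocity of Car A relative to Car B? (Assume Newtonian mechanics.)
v_rel = v_A - v_B = 27.0 - 6.0 = 21.0 m/s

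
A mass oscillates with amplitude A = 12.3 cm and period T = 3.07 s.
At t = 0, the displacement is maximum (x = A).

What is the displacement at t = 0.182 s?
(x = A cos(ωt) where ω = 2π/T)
ω = 2π/T = 2π/3.07 = 2.047 rad/s
x = A cos(ωt) = 12.3×cos(2.047×0.182) = 11.46 cm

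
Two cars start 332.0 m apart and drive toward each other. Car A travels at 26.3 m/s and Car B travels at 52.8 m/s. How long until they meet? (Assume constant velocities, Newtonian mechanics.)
Combined speed: v_combined = 26.3 + 52.8 = 79.1 m/s
Time to meet: t = d/79.1 = 332.0/79.1 = 4.2 s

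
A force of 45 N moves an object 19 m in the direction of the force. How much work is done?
W = Fd = 45×19 = 855.0 J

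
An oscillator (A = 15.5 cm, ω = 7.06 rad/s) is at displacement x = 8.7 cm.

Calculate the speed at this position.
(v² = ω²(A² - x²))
v = ω√(A² − x²) = 7.06×√(0.155² − 0.087²) = 0.9057 m/s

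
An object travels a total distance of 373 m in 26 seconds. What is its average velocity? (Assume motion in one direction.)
v_avg = Δd / Δt = 373 / 26 = 14.35 m/s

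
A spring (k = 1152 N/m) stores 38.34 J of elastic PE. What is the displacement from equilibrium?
PE = ½kx² → x = √(2PE/k) = √(2×38.34/1152) = 0.258 m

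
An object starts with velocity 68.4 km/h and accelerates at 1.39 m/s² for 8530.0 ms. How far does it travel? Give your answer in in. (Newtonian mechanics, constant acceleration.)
d = v₀t + ½at² (with unit conversion) = 8372.0 in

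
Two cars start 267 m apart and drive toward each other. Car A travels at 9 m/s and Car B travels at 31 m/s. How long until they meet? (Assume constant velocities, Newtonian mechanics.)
Combined speed: v_combined = 9 + 31 = 40 m/s
Time to meet: t = d/40 = 267/40 = 6.67 s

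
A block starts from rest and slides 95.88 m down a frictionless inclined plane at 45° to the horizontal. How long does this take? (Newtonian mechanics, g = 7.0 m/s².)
a = g sin(θ) = 7.0 × sin(45°) = 4.95 m/s²
t = √(2d/a) = √(2 × 95.88 / 4.95) = 6.22 s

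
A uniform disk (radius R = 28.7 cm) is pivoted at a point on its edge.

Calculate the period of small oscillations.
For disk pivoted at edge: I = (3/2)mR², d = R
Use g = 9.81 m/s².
I/m = (3/2)R² = 0.1236 m²; d = R = 0.287 m
T = 2π√((3/2)R²/(gR)) = 2π√(3R/(2g)) = 1.316 s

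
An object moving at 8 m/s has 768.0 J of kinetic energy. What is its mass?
KE = ½mv² → m = 2KE/v² = 2×768.0/8² = 24.0 kg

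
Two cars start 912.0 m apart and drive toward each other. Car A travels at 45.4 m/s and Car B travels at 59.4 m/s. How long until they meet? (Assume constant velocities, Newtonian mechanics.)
Combined speed: v_combined = 45.4 + 59.4 = 104.8 m/s
Time to meet: t = d/104.8 = 912.0/104.8 = 8.7 s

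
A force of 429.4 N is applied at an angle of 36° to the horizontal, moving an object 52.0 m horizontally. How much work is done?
W = Fd cosθ = 429.4×52.0×cos(36°) = 18064.0 J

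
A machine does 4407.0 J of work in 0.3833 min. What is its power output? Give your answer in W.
P = W/t = 4407 J / 23 s = 191.6 W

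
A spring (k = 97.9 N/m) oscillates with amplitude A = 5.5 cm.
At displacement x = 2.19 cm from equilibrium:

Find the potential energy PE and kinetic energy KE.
E_total = ½kA² = ½×97.9×(0.055)² = 0.1481 J
PE = ½kx² = ½×97.9×(0.0219)² = 0.02348 J
KE = E_total − PE = 0.1246 J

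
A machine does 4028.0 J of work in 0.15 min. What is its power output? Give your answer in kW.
P = W/t = 4028 J / 9 s = 447.6 W = 0.4476 kW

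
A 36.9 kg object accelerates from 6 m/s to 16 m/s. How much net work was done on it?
W_net = ΔKE = ½m(v₂² − v₁²) = ½×36.9×(16² − 6²) = 4059.0 J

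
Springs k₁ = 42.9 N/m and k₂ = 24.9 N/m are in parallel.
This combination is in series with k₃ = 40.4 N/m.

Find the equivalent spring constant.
k₁₂ = k₁ + k₂ = 67.8 N/m (parallel)
1/k_eq = 1/k₁₂ + 1/k₃ → k_eq = 25.32 N/m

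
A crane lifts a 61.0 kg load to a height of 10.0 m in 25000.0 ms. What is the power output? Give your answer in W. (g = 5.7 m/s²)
W = mgh = 61×5.7×10 = 3477 J
P = W/t = 3477/25 = 139.1 W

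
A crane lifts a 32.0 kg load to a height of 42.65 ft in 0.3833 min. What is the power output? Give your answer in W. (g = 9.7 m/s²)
W = mgh = 32×9.7×13 = 4035 J
P = W/t = 4035/23 = 175.5 W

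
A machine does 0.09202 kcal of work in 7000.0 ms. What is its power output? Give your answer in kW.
P = W/t = 385 J / 7 s = 55 W = 0.055 kW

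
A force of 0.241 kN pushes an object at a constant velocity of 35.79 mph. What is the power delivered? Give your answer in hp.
P = Fv = 241 N × 16 m/s = 3856 W = 5.171 hp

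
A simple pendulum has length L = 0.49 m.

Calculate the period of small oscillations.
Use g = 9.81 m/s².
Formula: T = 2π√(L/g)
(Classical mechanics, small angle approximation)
T = 2π√(L/g) = 2π√(0.49/9.81) = 1.404 s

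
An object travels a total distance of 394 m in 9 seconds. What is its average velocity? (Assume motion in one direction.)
v_avg = Δd / Δt = 394 / 9 = 43.78 m/s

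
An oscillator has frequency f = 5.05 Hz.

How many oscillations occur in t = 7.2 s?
n = f×t = 5.05×7.2 = 36.36 oscillations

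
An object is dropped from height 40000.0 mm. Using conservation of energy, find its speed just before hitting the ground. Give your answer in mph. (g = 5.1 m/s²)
mgh = ½mv² → v = √(2gh) = √(2×5.1×40) = 20.2 m/s = 45.18 mph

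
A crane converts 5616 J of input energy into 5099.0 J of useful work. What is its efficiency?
η = W_out/W_in = 5099.0/5616 = 0.9079 = 90.79%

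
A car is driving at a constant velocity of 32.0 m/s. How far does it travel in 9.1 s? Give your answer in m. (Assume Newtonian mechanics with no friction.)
d = vt = 291.2 m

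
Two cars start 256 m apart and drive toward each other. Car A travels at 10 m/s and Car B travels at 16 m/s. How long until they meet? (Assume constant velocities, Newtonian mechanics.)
Combined speed: v_combined = 10 + 16 = 26 m/s
Time to meet: t = d/26 = 256/26 = 9.85 s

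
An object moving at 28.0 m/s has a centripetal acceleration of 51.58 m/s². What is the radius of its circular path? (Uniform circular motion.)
r = v²/a_c = 28.0²/51.58 = 15.2 m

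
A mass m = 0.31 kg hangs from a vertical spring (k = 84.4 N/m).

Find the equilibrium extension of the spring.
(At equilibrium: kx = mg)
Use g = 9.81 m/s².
x_eq = mg/k = 0.31×9.81/84.4 = 0.03603 m = 3.603 cm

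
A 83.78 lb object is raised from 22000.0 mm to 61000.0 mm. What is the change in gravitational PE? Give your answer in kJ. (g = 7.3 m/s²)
ΔPE = mg(h₂ − h₁) = 38 kg × 7.3 m/s² × (61 − 22) m = 1.082e+04 J = 10.82 kJ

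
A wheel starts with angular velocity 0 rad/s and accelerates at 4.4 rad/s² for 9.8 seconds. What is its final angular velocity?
ω = ω₀ + αt = 0 + 4.4 × 9.8 = 43.12 rad/s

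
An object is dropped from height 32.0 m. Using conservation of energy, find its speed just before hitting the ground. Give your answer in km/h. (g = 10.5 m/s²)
mgh = ½mv² → v = √(2gh) = √(2×10.5×32) = 25.92 m/s = 93.32 km/h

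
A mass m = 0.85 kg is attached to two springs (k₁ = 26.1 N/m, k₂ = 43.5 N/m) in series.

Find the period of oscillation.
k_eq = k₁k₂/(k₁+k₂) = 16.31 N/m
T = 2π√(m/k_eq) = 2π√(0.85/16.31) = 1.434 s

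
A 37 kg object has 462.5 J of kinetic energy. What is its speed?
KE = ½mv² → v = √(2KE/m) = √(2×462.5/37) = 5.0 m/s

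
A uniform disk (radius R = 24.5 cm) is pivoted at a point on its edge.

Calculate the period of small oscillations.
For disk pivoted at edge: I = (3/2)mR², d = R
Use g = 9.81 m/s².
I/m = (3/2)R² = 0.09004 m²; d = R = 0.245 m
T = 2π√((3/2)R²/(gR)) = 2π√(3R/(2g)) = 1.216 s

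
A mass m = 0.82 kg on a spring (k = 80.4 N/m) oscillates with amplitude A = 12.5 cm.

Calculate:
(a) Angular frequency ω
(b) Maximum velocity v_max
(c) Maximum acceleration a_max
ω = √(k/m) = √(80.4/0.82) = 9.902 rad/s
v_max = ωA = 9.902×0.125 = 1.238 m/s
a_max = ω²A = 9.902²×0.125 = 12.26 m/s²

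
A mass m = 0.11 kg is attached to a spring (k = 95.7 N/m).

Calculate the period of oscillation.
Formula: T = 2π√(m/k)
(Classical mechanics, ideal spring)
T = 2π√(m/k) = 2π√(0.11/95.7) = 0.213 s; f = 1/T = 4.694 Hz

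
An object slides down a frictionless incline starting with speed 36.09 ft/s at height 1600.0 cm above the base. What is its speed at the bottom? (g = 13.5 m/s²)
½mv₀² + mgh = ½mv² → v = √(v₀² + 2gh) = √(11² + 2×13.5×16) = 23.52 m/s = 77.15 ft/s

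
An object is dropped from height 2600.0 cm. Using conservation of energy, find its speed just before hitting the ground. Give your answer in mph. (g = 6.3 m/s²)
mgh = ½mv² → v = √(2gh) = √(2×6.3×26) = 18.1 m/s = 40.49 mph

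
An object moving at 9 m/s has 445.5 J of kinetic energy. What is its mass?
KE = ½mv² → m = 2KE/v² = 2×445.5/9² = 11.0 kg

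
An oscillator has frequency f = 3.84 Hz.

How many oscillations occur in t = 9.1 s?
n = f×t = 3.84×9.1 = 34.94 oscillations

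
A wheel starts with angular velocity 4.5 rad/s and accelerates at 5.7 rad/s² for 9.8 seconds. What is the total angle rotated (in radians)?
θ = ω₀t + ½αt² = 4.5×9.8 + ½×5.7×9.8² = 317.81 rad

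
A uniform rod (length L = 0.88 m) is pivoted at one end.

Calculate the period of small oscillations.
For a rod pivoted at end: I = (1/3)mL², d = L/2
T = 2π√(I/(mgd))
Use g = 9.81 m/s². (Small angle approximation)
I/m = (1/3)L² = 0.2581 m²; d = L/2 = 0.44 m
T = 2π√(I/(mgd)) = 2π√(0.2581/(9.81×0.44)) = 1.537 s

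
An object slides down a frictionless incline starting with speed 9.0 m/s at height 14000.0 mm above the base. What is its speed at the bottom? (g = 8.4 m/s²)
½mv₀² + mgh = ½mv² → v = √(v₀² + 2gh) = √(9² + 2×8.4×14) = 17.78 m/s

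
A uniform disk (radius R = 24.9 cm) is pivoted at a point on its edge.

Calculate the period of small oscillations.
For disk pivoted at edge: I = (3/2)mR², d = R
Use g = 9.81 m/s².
I/m = (3/2)R² = 0.093 m²; d = R = 0.249 m
T = 2π√((3/2)R²/(gR)) = 2π√(3R/(2g)) = 1.226 s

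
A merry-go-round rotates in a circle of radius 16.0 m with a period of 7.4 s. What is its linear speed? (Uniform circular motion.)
v = 2πr/T = 2π×16.0/7.4 = 13.59 m/s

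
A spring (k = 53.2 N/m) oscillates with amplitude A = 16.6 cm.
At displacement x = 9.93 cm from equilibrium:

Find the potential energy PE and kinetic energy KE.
E_total = ½kA² = ½×53.2×(0.166)² = 0.733 J
PE = ½kx² = ½×53.2×(0.0993)² = 0.2623 J
KE = E_total − PE = 0.4707 J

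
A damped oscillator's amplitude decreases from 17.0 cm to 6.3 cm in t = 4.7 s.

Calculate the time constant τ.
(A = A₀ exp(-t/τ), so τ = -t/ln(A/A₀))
A/A₀ = 6.3/17.0 = 0.3706; ln(A/A₀) = -0.9927
τ = −t/ln(A/A₀) = −4.7/-0.9927 = 4.735 s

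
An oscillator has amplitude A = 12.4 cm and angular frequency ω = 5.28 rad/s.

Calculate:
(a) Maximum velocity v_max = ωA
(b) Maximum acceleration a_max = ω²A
v_max = ωA = 5.28×0.124 = 0.6547 m/s
a_max = ω²A = 5.28²×0.124 = 3.457 m/s²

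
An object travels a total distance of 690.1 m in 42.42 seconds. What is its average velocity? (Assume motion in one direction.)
v_avg = Δd / Δt = 690.1 / 42.42 = 16.27 m/s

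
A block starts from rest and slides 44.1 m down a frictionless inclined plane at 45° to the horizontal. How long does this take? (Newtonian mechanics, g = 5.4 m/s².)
a = g sin(θ) = 5.4 × sin(45°) = 3.82 m/s²
t = √(2d/a) = √(2 × 44.1 / 3.82) = 4.81 s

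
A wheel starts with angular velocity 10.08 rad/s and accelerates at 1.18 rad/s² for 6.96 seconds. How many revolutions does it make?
θ = ω₀t + ½αt² = 10.08×6.96 + ½×1.18×6.96² = 98.74 rad
Revolutions = θ/(2π) = 98.74/(2π) = 15.71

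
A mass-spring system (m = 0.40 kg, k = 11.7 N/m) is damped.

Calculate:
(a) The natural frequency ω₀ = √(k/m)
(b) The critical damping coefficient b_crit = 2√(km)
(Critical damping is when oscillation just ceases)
ω₀ = √(k/m) = √(11.7/0.4) = 5.408 rad/s
b_crit = 2√(km) = 2√(11.7×0.4) = 4.327 kg/s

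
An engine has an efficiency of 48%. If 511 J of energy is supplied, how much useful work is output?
W_out = η × W_in = 0.48 × 511 = 245.28 J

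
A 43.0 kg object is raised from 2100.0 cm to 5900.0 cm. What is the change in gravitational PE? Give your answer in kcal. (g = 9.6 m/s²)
ΔPE = mg(h₂ − h₁) = 43 kg × 9.6 m/s² × (59 − 21) m = 1.569e+04 J = 3.749 kcal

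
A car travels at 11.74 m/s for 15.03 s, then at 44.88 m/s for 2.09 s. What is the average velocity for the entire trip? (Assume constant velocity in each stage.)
d₁ = v₁t₁ = 11.74 × 15.03 = 176.452 m
d₂ = v₂t₂ = 44.88 × 2.09 = 93.7992 m
d_total = 270.25 m, t_total = 17.12 s
v_avg = d_total/t_total = 270.25/17.12 = 15.79 m/s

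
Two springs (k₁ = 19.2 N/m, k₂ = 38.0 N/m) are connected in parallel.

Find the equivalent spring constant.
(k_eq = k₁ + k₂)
k_eq = k₁ + k₂ = 19.2 + 38.0 = 57.2 N/m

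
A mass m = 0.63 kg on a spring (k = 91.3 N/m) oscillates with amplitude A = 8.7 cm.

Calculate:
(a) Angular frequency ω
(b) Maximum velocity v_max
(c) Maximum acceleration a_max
ω = √(k/m) = √(91.3/0.63) = 12.04 rad/s
v_max = ωA = 12.04×0.087 = 1.047 m/s
a_max = ω²A = 12.04²×0.087 = 12.61 m/s²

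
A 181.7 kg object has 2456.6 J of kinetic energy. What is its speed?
KE = ½mv² → v = √(2KE/m) = √(2×2456.6/181.7) = 5.2 m/s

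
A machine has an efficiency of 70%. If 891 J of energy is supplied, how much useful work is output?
W_out = η × W_in = 0.7 × 891 = 623.7 J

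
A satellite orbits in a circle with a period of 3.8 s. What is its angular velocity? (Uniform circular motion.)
ω = 2π/T = 2π/3.8 = 1.6535 rad/s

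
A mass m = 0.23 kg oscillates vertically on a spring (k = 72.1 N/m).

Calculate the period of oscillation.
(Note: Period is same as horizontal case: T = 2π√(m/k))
T = 2π√(m/k) = 2π√(0.23/72.1) = 0.3549 s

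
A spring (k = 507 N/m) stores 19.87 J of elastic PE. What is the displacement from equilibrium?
PE = ½kx² → x = √(2PE/k) = √(2×19.87/507) = 0.28 m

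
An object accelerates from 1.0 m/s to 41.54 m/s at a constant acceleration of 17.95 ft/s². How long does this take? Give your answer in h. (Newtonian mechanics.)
t = (v - v₀)/a (with unit conversion) = 0.002058 h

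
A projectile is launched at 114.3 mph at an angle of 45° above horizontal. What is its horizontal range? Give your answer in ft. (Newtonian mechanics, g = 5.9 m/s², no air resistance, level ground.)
R = v₀² sin(2θ) / g (with unit conversion) = 1452.0 ft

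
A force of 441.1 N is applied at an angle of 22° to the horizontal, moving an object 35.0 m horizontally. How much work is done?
W = Fd cosθ = 441.1×35.0×cos(22°) = 14314.0 J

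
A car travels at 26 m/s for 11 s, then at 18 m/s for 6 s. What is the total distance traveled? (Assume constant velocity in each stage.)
d₁ = v₁t₁ = 26 × 11 = 286 m
d₂ = v₂t₂ = 18 × 6 = 108 m
d_total = 286 + 108 = 394 m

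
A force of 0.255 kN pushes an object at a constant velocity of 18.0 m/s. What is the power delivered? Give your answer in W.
P = Fv = 255 N × 18 m/s = 4590 W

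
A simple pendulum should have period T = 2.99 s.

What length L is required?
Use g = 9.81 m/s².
T = 2π√(L/g) → L = g(T/2π)² = 9.81×(2.99/2π)² = 2.222 m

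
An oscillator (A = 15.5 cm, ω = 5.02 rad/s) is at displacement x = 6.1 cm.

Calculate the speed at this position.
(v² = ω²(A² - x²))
v = ω√(A² − x²) = 5.02×√(0.155² − 0.061²) = 0.7153 m/s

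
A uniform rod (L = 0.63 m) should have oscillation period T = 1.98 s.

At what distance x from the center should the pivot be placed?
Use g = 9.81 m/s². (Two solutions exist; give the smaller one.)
T = 2π√((L²/12 + x²)/(gx)). Let c = T²g/(4π²) = 0.9742.
x² − cx + L²/12 = 0 → x = (c − √(c² − L²/3))/2 = 0.03523 m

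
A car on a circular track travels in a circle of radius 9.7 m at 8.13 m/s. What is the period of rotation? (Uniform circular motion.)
T = 2πr/v = 2π×9.7/8.13 = 7.5 s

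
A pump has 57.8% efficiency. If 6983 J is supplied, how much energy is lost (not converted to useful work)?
W_out = η × W_in = 0.578×6983 = 4036.2 J
W_lost = W_in − W_out = 6983 − 4036.2 = 2946.8 J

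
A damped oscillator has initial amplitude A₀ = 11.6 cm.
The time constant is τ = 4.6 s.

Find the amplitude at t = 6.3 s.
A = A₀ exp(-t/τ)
A = A₀ exp(−t/τ) = 11.6×exp(−6.3/4.6) = 2.949 cm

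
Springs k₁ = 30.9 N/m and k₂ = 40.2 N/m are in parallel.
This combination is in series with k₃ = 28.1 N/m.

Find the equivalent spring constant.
k₁₂ = k₁ + k₂ = 71.1 N/m (parallel)
1/k_eq = 1/k₁₂ + 1/k₃ → k_eq = 20.14 N/m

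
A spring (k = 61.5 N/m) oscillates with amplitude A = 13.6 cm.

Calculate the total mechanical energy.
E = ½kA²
E = ½kA² = ½×61.5×(0.136)² = 0.5688 J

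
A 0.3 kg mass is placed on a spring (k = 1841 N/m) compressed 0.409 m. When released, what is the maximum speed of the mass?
½kx² = ½mv² → v = x√(k/m) = 0.409×√(1841/0.3) = 32.04 m/s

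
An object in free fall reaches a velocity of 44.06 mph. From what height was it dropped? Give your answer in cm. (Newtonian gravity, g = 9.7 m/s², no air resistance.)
h = v²/(2g) (with unit conversion) = 2000.0 cm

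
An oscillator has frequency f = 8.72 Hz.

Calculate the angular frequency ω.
ω = 2πf = 2π×8.72 = 54.79 rad/s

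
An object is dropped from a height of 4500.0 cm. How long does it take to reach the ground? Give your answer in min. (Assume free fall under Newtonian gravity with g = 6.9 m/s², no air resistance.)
t = √(2h/g) (with unit conversion) = 0.06019 min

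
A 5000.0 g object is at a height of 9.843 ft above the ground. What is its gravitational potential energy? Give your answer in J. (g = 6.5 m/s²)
PE = mgh = 5 kg × 6.5 m/s² × 3 m = 97.5 J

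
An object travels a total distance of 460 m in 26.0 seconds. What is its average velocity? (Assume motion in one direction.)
v_avg = Δd / Δt = 460 / 26.0 = 17.69 m/s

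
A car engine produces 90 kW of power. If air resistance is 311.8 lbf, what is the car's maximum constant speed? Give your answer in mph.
P = Fv → v = P/F = 90000 W / 1387 N = 64.89 m/s = 145.2 mph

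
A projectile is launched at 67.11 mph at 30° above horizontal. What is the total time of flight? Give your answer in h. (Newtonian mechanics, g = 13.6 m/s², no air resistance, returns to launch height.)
T = 2v₀sin(θ)/g (with unit conversion) = 0.0006128 h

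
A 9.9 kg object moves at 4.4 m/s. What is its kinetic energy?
KE = ½mv² = ½×9.9×4.4² = 95.832 J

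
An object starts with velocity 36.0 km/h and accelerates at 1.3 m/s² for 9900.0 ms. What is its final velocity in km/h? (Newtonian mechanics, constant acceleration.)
v = v₀ + at (with unit conversion) = 82.33 km/h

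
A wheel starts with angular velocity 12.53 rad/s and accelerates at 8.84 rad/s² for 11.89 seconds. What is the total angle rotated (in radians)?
θ = ω₀t + ½αt² = 12.53×11.89 + ½×8.84×11.89² = 773.85 rad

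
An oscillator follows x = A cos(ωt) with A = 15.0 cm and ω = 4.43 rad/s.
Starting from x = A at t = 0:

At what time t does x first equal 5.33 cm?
cos(ωt) = x/A = 5.33/15.0 = 0.3553
ωt = arccos(0.3553) = 1.208 rad
t = 1.208/4.43 = 0.2726 s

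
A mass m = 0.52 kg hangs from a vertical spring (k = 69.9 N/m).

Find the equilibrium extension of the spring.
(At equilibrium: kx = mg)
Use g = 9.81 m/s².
x_eq = mg/k = 0.52×9.81/69.9 = 0.07298 m = 7.298 cm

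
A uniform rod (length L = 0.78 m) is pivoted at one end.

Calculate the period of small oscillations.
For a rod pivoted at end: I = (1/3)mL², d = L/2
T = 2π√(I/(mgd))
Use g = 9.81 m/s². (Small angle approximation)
I/m = (1/3)L² = 0.2028 m²; d = L/2 = 0.39 m
T = 2π√(I/(mgd)) = 2π√(0.2028/(9.81×0.39)) = 1.447 s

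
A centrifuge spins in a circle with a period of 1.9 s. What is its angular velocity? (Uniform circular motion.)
ω = 2π/T = 2π/1.9 = 3.3069 rad/s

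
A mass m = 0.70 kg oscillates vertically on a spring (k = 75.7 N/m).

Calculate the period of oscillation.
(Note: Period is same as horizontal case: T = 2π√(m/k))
T = 2π√(m/k) = 2π√(0.7/75.7) = 0.6042 s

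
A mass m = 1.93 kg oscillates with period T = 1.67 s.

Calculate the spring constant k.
T = 2π√(m/k) → k = m(2π/T)² = 1.93×(2π/1.67)² = 27.32 N/m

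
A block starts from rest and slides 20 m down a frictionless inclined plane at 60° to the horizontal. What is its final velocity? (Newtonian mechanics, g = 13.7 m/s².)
a = g sin(θ) = 13.7 × sin(60°) = 11.86 m/s²
v = √(2ad) = √(2 × 11.86 × 20) = 21.78 m/s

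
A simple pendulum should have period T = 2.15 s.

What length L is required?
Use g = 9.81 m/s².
T = 2π√(L/g) → L = g(T/2π)² = 9.81×(2.15/2π)² = 1.149 m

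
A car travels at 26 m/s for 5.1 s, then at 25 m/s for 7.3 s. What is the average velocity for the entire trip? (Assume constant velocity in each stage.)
d₁ = v₁t₁ = 26 × 5.1 = 132.6 m
d₂ = v₂t₂ = 25 × 7.3 = 182.5 m
d_total = 315.1 m, t_total = 12.4 s
v_avg = d_total/t_total = 315.1/12.4 = 25.41 m/s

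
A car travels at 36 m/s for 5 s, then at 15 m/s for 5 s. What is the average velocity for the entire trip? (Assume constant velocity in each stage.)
d₁ = v₁t₁ = 36 × 5 = 180 m
d₂ = v₂t₂ = 15 × 5 = 75 m
d_total = 255 m, t_total = 10 s
v_avg = d_total/t_total = 255/10 = 25.5 m/s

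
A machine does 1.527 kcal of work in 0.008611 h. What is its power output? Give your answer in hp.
P = W/t = 6389 J / 31 s = 206.1 W = 0.2764 hp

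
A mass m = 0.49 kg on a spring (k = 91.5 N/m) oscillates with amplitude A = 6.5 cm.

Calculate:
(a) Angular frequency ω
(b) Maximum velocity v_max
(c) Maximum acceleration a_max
ω = √(k/m) = √(91.5/0.49) = 13.67 rad/s
v_max = ωA = 13.67×0.065 = 0.8882 m/s
a_max = ω²A = 13.67²×0.065 = 12.14 m/s²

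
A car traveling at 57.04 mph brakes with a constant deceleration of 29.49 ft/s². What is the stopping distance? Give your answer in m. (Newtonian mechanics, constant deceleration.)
d = v₀² / (2a) (with unit conversion) = 36.17 m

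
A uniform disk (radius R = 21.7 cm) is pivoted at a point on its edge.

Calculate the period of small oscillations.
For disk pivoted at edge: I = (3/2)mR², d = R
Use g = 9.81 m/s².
I/m = (3/2)R² = 0.07063 m²; d = R = 0.217 m
T = 2π√((3/2)R²/(gR)) = 2π√(3R/(2g)) = 1.145 s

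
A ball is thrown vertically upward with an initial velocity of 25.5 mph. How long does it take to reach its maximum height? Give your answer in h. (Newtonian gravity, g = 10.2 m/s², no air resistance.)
t_up = v₀/g (with unit conversion) = 0.0003104 h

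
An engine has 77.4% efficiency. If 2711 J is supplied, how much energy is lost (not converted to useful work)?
W_out = η × W_in = 0.774×2711 = 2098.3 J
W_lost = W_in − W_out = 2711 − 2098.3 = 612.69 J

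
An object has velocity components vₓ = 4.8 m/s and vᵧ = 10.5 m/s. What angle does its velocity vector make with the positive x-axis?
θ = arctan(vᵧ/vₓ) = arctan(10.5/4.8) = 65.43°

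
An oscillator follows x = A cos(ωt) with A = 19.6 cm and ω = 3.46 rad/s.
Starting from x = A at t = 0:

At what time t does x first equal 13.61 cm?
cos(ωt) = x/A = 13.61/19.6 = 0.6944
ωt = arccos(0.6944) = 0.8032 rad
t = 0.8032/3.46 = 0.2321 s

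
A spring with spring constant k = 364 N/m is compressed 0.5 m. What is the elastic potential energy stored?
PE = ½kx² = ½×364×0.5² = 45.5 J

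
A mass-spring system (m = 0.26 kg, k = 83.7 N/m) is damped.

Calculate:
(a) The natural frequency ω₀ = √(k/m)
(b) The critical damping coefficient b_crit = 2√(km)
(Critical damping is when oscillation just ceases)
ω₀ = √(k/m) = √(83.7/0.26) = 17.94 rad/s
b_crit = 2√(km) = 2√(83.7×0.26) = 9.33 kg/s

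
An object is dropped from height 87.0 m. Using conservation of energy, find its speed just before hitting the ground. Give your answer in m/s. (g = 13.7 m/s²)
mgh = ½mv² → v = √(2gh) = √(2×13.7×87) = 48.82 m/s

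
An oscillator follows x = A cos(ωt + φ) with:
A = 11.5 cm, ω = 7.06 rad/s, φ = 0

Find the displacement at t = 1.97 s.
x = A cos(ωt + φ) = 11.5×cos(7.06×1.97 + 0) = 2.61 cm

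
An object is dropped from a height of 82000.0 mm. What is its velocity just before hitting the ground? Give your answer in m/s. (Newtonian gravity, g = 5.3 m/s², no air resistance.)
v = √(2gh) (with unit conversion) = 29.48 m/s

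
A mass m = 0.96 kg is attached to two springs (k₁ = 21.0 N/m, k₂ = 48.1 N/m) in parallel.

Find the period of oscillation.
k_eq = k₁+k₂ = 69.1 N/m
T = 2π√(m/k_eq) = 2π√(0.96/69.1) = 0.7406 s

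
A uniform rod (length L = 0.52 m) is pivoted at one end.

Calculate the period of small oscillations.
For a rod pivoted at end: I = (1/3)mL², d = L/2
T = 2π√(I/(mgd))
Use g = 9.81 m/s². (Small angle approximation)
I/m = (1/3)L² = 0.09013 m²; d = L/2 = 0.26 m
T = 2π√(I/(mgd)) = 2π√(0.09013/(9.81×0.26)) = 1.181 s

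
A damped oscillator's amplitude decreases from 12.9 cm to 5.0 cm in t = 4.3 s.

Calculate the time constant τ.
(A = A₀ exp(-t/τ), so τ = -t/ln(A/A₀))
A/A₀ = 5.0/12.9 = 0.3876; ln(A/A₀) = -0.9478
τ = −t/ln(A/A₀) = −4.3/-0.9478 = 4.537 s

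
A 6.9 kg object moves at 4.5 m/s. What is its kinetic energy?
KE = ½mv² = ½×6.9×4.5² = 69.8625 J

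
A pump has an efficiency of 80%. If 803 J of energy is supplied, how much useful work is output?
W_out = η × W_in = 0.8 × 803 = 642.4 J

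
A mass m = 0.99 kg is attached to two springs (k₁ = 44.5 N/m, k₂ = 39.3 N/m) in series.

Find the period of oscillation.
k_eq = k₁k₂/(k₁+k₂) = 20.87 N/m
T = 2π√(m/k_eq) = 2π√(0.99/20.87) = 1.368 s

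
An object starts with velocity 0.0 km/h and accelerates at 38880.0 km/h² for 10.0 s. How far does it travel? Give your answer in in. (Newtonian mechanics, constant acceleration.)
d = v₀t + ½at² (with unit conversion) = 5906.0 in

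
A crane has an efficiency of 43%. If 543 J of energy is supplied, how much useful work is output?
W_out = η × W_in = 0.43 × 543 = 233.49 J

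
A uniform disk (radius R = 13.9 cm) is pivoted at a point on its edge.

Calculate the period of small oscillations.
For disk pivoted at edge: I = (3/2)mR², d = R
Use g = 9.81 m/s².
I/m = (3/2)R² = 0.02898 m²; d = R = 0.139 m
T = 2π√((3/2)R²/(gR)) = 2π√(3R/(2g)) = 0.916 s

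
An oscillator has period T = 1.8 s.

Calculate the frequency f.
f = 1/T = 1/1.8 = 0.5556 Hz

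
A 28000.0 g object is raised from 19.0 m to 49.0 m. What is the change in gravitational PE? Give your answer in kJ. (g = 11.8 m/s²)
ΔPE = mg(h₂ − h₁) = 28 kg × 11.8 m/s² × (49 − 19) m = 9912 J = 9.912 kJ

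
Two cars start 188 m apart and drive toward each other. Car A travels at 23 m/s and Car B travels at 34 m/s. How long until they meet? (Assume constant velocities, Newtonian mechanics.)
Combined speed: v_combined = 23 + 34 = 57 m/s
Time to meet: t = d/57 = 188/57 = 3.3 s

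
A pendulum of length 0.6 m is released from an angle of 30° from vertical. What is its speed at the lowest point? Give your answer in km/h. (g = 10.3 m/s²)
h = L(1 − cosθ) = 0.6×(1 − cos30°) = 0.08038 m
v = √(2gh) = √(2×10.3×0.08038) = 1.287 m/s = 4.633 km/h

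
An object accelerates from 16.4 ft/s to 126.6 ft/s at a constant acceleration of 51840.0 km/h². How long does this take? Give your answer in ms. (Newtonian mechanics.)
t = (v - v₀)/a (with unit conversion) = 8397.0 ms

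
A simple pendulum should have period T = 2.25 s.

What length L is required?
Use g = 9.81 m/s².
T = 2π√(L/g) → L = g(T/2π)² = 9.81×(2.25/2π)² = 1.258 m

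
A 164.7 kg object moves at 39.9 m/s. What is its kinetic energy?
KE = ½mv² = ½×164.7×39.9² = 131102.0 J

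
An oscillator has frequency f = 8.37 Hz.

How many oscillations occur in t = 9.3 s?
n = f×t = 8.37×9.3 = 77.84 oscillations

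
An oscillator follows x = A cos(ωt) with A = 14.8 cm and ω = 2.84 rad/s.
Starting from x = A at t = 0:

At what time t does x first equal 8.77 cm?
cos(ωt) = x/A = 8.77/14.8 = 0.5926
ωt = arccos(0.5926) = 0.9366 rad
t = 0.9366/2.84 = 0.3298 s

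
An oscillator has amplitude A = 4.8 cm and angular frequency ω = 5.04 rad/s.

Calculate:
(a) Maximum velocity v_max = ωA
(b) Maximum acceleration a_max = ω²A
v_max = ωA = 5.04×0.048 = 0.2419 m/s
a_max = ω²A = 5.04²×0.048 = 1.219 m/s²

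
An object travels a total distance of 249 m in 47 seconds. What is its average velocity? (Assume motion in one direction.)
v_avg = Δd / Δt = 249 / 47 = 5.3 m/s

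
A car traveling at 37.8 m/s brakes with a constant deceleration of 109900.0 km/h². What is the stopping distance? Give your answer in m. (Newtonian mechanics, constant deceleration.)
d = v₀² / (2a) (with unit conversion) = 84.25 m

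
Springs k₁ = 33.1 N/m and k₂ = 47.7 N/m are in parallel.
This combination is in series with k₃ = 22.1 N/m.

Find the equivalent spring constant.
k₁₂ = k₁ + k₂ = 80.8 N/m (parallel)
1/k_eq = 1/k₁₂ + 1/k₃ → k_eq = 17.35 N/m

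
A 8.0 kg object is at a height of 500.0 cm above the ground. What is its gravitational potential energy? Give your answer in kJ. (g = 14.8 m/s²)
PE = mgh = 8 kg × 14.8 m/s² × 5 m = 592 J = 0.592 kJ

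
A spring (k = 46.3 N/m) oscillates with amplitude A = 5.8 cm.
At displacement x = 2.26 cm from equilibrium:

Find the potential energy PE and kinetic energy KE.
E_total = ½kA² = ½×46.3×(0.058)² = 0.07788 J
PE = ½kx² = ½×46.3×(0.0226)² = 0.01182 J
KE = E_total − PE = 0.06605 J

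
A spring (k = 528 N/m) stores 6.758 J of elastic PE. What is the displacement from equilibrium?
PE = ½kx² → x = √(2PE/k) = √(2×6.758/528) = 0.16 m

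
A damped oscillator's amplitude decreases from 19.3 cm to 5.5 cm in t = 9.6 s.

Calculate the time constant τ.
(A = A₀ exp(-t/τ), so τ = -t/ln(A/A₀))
A/A₀ = 5.5/19.3 = 0.285; ln(A/A₀) = -1.255
τ = −t/ln(A/A₀) = −9.6/-1.255 = 7.647 s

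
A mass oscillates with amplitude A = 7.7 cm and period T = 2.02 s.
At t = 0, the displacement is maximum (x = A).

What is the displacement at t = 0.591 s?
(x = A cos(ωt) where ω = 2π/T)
ω = 2π/T = 2π/2.02 = 3.11 rad/s
x = A cos(ωt) = 7.7×cos(3.11×0.591) = -2.035 cm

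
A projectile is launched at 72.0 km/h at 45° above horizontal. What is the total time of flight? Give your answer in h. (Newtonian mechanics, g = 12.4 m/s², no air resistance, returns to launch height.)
T = 2v₀sin(θ)/g (with unit conversion) = 0.0006336 h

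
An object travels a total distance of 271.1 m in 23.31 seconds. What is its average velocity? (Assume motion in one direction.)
v_avg = Δd / Δt = 271.1 / 23.31 = 11.63 m/s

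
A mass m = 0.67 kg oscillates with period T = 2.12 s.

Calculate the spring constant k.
T = 2π√(m/k) → k = m(2π/T)² = 0.67×(2π/2.12)² = 5.885 N/m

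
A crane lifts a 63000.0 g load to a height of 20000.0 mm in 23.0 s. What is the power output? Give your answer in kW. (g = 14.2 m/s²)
W = mgh = 63×14.2×20 = 1.789e+04 J
P = W/t = 1.789e+04/23 = 777.9 W = 0.7779 kW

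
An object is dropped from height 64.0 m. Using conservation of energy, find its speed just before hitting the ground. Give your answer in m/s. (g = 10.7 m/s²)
mgh = ½mv² → v = √(2gh) = √(2×10.7×64) = 37.01 m/s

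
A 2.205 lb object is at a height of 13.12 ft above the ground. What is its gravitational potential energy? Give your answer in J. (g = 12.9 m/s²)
PE = mgh = 1 kg × 12.9 m/s² × 3.999 m = 51.6 J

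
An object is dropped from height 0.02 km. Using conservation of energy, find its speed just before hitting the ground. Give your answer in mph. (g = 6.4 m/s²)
mgh = ½mv² → v = √(2gh) = √(2×6.4×20) = 16 m/s = 35.79 mph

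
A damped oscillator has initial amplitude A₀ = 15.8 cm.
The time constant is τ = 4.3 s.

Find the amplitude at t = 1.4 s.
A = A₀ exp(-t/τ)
A = A₀ exp(−t/τ) = 15.8×exp(−1.4/4.3) = 11.41 cm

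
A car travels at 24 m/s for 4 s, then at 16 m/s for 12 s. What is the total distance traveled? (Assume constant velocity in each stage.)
d₁ = v₁t₁ = 24 × 4 = 96 m
d₂ = v₂t₂ = 16 × 12 = 192 m
d_total = 96 + 192 = 288 m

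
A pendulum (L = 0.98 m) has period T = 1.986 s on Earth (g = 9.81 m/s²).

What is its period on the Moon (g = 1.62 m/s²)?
T = 2π√(L/g), so T_moon/T_earth = √(g_earth/g_moon)
T_moon = 2π√(0.98/1.62) = 4.887 s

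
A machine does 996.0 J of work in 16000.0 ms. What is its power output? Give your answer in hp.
P = W/t = 996 J / 16 s = 62.25 W = 0.08348 hp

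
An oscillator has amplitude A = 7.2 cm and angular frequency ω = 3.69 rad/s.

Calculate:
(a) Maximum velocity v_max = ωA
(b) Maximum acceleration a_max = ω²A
v_max = ωA = 3.69×0.072 = 0.2657 m/s
a_max = ω²A = 3.69²×0.072 = 0.9804 m/s²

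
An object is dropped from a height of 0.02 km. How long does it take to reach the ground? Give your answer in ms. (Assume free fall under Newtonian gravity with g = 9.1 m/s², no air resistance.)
t = √(2h/g) (with unit conversion) = 2097.0 ms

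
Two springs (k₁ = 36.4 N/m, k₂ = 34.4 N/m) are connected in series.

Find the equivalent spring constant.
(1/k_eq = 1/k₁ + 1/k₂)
1/k_eq = 1/36.4 + 1/34.4 = 0.056542; k_eq = 17.69 N/m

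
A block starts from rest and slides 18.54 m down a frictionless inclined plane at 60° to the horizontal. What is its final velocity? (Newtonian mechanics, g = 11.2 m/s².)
a = g sin(θ) = 11.2 × sin(60°) = 9.7 m/s²
v = √(2ad) = √(2 × 9.7 × 18.54) = 18.96 m/s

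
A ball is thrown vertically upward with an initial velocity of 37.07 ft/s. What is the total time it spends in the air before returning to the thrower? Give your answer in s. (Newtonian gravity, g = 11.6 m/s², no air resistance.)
t_total = 2v₀/g (with unit conversion) = 1.948 s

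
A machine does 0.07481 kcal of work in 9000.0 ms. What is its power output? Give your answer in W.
P = W/t = 313 J / 9 s = 34.78 W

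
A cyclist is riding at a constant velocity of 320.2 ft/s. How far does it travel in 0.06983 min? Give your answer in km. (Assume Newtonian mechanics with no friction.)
d = vt (with unit conversion) = 0.4089 km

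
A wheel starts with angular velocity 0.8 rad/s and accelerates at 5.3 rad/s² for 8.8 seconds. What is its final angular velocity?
ω = ω₀ + αt = 0.8 + 5.3 × 8.8 = 47.44 rad/s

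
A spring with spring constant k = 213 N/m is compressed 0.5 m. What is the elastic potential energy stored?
PE = ½kx² = ½×213×0.5² = 26.62 J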